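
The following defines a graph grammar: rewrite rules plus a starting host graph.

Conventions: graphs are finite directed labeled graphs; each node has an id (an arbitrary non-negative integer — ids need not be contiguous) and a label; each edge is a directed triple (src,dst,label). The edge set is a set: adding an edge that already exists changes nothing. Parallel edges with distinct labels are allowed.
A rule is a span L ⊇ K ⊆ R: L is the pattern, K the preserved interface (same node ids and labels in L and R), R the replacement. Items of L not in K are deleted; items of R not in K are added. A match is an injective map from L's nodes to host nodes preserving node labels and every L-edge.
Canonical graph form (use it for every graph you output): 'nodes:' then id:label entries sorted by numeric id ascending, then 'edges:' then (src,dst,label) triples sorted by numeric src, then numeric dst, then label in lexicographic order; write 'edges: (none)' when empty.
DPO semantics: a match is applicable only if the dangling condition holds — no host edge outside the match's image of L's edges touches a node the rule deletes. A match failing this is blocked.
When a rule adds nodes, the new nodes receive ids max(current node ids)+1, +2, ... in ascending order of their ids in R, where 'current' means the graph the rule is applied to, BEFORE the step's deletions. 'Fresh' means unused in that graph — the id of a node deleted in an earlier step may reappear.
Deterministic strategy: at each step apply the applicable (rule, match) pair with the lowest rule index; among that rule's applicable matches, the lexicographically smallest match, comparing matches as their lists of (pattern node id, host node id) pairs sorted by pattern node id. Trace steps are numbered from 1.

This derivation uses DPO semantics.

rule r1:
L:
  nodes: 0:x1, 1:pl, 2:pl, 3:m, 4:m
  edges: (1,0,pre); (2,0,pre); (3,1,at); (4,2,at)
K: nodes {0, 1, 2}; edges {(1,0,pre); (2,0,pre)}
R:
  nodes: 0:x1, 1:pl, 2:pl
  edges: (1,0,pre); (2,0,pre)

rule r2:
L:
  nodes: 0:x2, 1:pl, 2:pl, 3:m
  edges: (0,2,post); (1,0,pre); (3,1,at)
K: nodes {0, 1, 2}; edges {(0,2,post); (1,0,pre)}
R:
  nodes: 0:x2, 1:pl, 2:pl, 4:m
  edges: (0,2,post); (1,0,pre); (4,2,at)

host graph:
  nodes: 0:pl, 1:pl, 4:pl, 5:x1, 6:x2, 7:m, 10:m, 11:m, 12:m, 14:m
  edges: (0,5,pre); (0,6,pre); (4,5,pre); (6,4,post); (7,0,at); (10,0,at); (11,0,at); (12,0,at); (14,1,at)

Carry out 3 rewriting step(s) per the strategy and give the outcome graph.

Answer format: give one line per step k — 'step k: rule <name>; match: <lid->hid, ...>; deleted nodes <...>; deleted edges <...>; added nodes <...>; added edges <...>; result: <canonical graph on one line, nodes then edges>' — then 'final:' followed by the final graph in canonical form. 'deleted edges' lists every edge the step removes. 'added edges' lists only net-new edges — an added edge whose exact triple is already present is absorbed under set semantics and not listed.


step 1: rule r2; match: 0->6, 1->0, 2->4, 3->7; deleted nodes 7; deleted edges (7,0,at); added nodes 15; added edges (15,4,at); result: nodes: 0:pl, 1:pl, 4:pl, 5:x1, 6:x2, 10:m, 11:m, 12:m, 14:m, 15:m edges: (0,5,pre); (0,6,pre); (4,5,pre); (6,4,post); (10,0,at); (11,0,at); (12,0,at); (14,1,at); (15,4,at)
step 2: rule r1; match: 0->5, 1->0, 2->4, 3->10, 4->15; deleted nodes 10, 15; deleted edges (10,0,at); (15,4,at); added nodes (none); added edges (none); result: nodes: 0:pl, 1:pl, 4:pl, 5:x1, 6:x2, 11:m, 12:m, 14:m edges: (0,5,pre); (0,6,pre); (4,5,pre); (6,4,post); (11,0,at); (12,0,at); (14,1,at)
step 3: rule r2; match: 0->6, 1->0, 2->4, 3->11; deleted nodes 11; deleted edges (11,0,at); added nodes 15; added edges (15,4,at); result: nodes: 0:pl, 1:pl, 4:pl, 5:x1, 6:x2, 12:m, 14:m, 15:m edges: (0,5,pre); (0,6,pre); (4,5,pre); (6,4,post); (12,0,at); (14,1,at); (15,4,at)
final:
nodes: 0:pl, 1:pl, 4:pl, 5:x1, 6:x2, 12:m, 14:m, 15:m
edges: (0,5,pre); (0,6,pre); (4,5,pre); (6,4,post); (12,0,at); (14,1,at); (15,4,at)


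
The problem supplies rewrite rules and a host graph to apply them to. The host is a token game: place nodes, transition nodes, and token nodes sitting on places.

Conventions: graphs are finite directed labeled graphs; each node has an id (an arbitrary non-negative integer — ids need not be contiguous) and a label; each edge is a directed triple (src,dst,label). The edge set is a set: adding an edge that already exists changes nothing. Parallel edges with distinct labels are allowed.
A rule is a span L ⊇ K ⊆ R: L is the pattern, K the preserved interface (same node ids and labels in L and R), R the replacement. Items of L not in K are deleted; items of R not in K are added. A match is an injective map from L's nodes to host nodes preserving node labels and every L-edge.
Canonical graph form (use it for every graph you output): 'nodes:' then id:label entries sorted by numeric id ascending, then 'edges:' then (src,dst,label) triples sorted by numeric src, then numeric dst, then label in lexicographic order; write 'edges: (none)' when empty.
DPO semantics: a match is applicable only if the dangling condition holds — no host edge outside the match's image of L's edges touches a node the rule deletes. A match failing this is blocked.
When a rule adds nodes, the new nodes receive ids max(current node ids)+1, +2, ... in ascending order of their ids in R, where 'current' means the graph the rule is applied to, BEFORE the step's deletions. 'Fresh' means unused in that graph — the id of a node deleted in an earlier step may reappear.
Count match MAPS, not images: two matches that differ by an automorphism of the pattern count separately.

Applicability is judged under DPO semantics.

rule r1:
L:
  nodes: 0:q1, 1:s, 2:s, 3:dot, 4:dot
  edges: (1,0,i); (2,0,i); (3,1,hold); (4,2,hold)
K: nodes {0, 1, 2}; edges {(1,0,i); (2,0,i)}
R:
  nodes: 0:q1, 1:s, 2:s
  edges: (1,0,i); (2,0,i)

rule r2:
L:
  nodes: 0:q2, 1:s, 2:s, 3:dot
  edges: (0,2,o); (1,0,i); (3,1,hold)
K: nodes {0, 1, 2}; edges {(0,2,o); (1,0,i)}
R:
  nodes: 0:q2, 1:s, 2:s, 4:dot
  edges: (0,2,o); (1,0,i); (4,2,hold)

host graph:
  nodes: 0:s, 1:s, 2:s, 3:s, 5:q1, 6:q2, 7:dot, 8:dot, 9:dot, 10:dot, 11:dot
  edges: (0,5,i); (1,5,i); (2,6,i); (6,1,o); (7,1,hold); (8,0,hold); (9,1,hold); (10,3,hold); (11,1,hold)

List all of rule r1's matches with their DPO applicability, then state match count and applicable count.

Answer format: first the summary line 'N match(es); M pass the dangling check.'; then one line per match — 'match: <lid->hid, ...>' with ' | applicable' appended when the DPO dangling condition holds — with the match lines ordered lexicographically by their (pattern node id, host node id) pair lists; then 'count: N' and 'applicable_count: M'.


6 match(es); 6 pass the dangling check.
match: 0->5, 1->0, 2->1, 3->8, 4->7 | applicable
match: 0->5, 1->0, 2->1, 3->8, 4->9 | applicable
match: 0->5, 1->0, 2->1, 3->8, 4->11 | applicable
match: 0->5, 1->1, 2->0, 3->7, 4->8 | applicable
match: 0->5, 1->1, 2->0, 3->9, 4->8 | applicable
match: 0->5, 1->1, 2->0, 3->11, 4->8 | applicable
count: 6
applicable_count: 6


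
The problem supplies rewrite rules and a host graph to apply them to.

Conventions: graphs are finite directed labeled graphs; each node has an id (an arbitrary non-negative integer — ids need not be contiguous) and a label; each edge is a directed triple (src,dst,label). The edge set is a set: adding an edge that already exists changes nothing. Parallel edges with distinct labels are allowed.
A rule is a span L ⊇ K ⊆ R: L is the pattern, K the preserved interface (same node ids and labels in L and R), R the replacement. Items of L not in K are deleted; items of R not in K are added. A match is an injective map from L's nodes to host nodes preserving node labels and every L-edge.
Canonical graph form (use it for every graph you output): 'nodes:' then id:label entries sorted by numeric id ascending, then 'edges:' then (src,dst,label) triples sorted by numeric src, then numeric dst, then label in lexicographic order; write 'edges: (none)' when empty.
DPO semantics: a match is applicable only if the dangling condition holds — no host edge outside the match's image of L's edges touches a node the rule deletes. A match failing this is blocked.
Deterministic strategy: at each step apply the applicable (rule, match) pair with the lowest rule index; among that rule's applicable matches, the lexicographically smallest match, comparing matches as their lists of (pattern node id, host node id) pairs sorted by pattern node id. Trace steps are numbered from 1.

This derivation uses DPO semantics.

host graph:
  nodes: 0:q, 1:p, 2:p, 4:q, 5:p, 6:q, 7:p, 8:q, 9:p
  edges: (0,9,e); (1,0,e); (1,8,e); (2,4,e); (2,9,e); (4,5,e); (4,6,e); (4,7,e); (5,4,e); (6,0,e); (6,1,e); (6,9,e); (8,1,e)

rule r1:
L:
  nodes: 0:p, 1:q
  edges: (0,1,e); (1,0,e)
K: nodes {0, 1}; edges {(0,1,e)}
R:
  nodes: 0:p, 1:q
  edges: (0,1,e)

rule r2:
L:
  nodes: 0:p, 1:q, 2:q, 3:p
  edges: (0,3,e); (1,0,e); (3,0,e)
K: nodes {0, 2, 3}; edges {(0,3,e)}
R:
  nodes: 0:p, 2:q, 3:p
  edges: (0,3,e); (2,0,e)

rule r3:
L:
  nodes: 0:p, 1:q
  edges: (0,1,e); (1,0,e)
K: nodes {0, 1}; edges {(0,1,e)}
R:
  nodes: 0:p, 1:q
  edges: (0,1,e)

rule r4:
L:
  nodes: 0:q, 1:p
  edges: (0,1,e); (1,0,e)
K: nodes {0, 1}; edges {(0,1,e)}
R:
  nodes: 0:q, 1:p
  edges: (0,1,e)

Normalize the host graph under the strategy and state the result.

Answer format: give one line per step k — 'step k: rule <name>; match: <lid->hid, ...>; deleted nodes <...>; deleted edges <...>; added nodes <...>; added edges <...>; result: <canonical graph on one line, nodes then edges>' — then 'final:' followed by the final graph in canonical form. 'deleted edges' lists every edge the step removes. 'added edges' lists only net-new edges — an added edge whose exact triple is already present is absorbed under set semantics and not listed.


step 1: rule r1; match: 0->1, 1->8; deleted nodes (none); deleted edges (8,1,e); added nodes (none); added edges (none); result: nodes: 0:q, 1:p, 2:p, 4:q, 5:p, 6:q, 7:p, 8:q, 9:p edges: (0,9,e); (1,0,e); (1,8,e); (2,4,e); (2,9,e); (4,5,e); (4,6,e); (4,7,e); (5,4,e); (6,0,e); (6,1,e); (6,9,e)
step 2: rule r1; match: 0->5, 1->4; deleted nodes (none); deleted edges (4,5,e); added nodes (none); added edges (none); result: nodes: 0:q, 1:p, 2:p, 4:q, 5:p, 6:q, 7:p, 8:q, 9:p edges: (0,9,e); (1,0,e); (1,8,e); (2,4,e); (2,9,e); (4,6,e); (4,7,e); (5,4,e); (6,0,e); (6,1,e); (6,9,e)
final:
nodes: 0:q, 1:p, 2:p, 4:q, 5:p, 6:q, 7:p, 8:q, 9:p
edges: (0,9,e); (1,0,e); (1,8,e); (2,4,e); (2,9,e); (4,6,e); (4,7,e); (5,4,e); (6,0,e); (6,1,e); (6,9,e)


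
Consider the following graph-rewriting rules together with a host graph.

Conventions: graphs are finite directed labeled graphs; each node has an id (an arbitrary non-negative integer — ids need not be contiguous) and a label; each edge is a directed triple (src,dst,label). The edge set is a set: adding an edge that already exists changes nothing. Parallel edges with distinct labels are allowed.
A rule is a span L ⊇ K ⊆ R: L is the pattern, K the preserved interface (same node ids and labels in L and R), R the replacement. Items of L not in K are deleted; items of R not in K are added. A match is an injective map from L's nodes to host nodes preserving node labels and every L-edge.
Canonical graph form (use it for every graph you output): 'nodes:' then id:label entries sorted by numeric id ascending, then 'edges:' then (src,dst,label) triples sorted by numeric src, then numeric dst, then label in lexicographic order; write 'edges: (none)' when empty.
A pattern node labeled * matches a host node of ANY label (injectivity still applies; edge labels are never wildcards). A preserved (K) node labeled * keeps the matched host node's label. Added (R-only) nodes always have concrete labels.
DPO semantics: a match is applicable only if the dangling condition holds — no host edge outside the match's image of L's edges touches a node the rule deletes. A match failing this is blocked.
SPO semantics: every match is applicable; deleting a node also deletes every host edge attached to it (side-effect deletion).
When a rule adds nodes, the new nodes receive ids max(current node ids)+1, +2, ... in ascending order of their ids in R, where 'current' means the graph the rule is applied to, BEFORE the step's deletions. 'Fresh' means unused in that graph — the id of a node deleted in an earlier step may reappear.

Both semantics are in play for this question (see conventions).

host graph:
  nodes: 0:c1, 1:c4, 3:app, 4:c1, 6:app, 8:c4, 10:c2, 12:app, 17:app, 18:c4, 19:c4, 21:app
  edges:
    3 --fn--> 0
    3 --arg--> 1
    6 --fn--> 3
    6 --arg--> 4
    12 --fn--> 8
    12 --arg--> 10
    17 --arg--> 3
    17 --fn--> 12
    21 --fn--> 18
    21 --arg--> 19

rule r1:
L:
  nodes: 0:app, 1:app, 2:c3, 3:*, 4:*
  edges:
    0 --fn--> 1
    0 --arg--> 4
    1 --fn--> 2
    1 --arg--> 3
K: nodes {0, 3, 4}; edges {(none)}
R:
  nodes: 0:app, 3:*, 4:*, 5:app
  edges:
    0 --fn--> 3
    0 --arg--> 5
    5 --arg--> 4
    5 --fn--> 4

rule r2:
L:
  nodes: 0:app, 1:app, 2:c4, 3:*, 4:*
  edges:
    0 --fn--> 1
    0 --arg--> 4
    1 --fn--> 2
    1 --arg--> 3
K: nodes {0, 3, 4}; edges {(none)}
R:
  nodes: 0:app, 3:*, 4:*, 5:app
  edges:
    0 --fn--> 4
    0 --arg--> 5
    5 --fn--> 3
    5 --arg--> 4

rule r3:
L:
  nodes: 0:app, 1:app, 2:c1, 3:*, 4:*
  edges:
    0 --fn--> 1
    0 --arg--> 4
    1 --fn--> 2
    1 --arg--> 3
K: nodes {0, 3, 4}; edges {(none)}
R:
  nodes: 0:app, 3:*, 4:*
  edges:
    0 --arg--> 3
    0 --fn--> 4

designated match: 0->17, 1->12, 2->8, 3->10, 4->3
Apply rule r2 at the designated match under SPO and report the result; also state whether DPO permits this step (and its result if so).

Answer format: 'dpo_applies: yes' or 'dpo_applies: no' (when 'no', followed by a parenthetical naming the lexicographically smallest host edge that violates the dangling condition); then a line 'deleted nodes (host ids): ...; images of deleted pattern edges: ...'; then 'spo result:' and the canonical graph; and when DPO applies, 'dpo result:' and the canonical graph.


dpo_applies: yes
deleted nodes (host ids): 8, 12; images of deleted pattern edges: (12,8,fn); (12,10,arg); (17,3,arg); (17,12,fn)
spo result:
nodes: 0:c1, 1:c4, 3:app, 4:c1, 6:app, 10:c2, 17:app, 18:c4, 19:c4, 21:app, 22:app
edges: (3,0,fn); (3,1,arg); (6,3,fn); (6,4,arg); (17,3,fn); (17,22,arg); (21,18,fn); (21,19,arg); (22,3,arg); (22,10,fn)
dpo result:
nodes: 0:c1, 1:c4, 3:app, 4:c1, 6:app, 10:c2, 17:app, 18:c4, 19:c4, 21:app, 22:app
edges: (3,0,fn); (3,1,arg); (6,3,fn); (6,4,arg); (17,3,fn); (17,22,arg); (21,18,fn); (21,19,arg); (22,3,arg); (22,10,fn)


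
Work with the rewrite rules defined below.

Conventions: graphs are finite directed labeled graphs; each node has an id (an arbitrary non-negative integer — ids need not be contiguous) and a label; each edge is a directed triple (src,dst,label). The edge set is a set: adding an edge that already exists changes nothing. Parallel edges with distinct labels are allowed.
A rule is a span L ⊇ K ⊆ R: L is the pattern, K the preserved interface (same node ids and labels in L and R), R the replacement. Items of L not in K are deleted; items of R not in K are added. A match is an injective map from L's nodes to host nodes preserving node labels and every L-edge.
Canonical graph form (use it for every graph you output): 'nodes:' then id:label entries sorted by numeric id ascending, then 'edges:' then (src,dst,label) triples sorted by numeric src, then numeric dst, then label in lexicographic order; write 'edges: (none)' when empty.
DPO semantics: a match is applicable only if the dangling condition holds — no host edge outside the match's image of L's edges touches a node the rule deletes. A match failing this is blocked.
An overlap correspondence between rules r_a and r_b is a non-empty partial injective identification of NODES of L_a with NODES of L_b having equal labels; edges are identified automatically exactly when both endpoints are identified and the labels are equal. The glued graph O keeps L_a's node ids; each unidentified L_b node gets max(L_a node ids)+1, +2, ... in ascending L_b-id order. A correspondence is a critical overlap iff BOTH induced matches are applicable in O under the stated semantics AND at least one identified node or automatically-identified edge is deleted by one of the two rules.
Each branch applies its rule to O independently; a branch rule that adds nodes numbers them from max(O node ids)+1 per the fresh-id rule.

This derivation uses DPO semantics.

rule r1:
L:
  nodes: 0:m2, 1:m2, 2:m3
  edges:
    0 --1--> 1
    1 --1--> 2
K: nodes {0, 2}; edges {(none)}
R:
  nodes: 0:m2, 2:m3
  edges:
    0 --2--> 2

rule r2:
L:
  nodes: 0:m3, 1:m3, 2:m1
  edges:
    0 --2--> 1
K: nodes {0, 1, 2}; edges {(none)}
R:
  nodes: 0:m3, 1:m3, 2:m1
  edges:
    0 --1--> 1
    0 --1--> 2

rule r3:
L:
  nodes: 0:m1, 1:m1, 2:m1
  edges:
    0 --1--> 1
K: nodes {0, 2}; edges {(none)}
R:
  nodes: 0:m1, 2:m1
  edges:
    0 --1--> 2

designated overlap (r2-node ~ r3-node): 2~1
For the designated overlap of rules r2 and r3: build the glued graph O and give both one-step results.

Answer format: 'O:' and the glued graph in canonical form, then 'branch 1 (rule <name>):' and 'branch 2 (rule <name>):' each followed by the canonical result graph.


O:
nodes: 0:m3, 1:m3, 2:m1, 3:m1, 4:m1
edges: (0,1,2); (3,2,1)
branch 1 (rule r2):
nodes: 0:m3, 1:m3, 2:m1, 3:m1, 4:m1
edges: (0,1,1); (0,2,1); (3,2,1)
branch 2 (rule r3):
nodes: 0:m3, 1:m3, 3:m1, 4:m1
edges: (0,1,2); (3,4,1)


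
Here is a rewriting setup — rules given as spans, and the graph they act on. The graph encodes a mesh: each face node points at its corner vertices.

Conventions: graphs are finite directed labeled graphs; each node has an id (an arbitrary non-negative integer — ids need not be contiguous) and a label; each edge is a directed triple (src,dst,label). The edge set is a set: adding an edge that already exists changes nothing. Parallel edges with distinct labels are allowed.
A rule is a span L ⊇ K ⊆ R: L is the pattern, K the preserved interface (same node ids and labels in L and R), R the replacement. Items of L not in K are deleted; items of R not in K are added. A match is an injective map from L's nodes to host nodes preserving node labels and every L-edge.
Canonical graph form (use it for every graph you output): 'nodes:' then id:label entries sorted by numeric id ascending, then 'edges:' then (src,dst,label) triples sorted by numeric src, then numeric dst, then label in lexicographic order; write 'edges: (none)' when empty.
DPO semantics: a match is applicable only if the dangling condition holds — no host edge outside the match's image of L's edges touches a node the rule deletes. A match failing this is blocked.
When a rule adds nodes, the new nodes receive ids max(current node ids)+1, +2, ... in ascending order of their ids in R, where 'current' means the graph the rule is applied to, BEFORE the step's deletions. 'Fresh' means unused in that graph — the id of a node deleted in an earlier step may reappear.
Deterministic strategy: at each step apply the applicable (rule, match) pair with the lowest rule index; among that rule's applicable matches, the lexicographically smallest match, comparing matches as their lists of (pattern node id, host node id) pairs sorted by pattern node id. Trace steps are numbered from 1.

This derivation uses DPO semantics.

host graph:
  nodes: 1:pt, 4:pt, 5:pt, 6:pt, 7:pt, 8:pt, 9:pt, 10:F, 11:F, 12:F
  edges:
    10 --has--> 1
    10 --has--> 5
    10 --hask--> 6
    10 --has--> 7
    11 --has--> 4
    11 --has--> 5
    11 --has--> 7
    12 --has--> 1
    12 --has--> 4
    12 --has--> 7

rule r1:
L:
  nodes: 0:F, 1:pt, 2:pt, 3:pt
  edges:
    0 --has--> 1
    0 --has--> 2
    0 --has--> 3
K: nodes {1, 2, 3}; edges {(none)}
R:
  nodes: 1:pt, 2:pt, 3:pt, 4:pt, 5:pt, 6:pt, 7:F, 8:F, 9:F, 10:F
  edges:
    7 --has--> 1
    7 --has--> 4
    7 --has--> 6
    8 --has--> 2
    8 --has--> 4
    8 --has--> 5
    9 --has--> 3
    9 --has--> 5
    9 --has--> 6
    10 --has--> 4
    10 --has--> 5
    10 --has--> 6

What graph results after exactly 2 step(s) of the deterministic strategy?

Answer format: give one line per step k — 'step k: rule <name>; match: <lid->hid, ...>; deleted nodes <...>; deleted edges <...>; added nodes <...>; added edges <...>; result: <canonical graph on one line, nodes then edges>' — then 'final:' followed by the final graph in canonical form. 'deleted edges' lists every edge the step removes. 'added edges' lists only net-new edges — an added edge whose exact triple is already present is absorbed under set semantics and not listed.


step 1: rule r1; match: 0->11, 1->4, 2->5, 3->7; deleted nodes 11; deleted edges (11,4,has); (11,5,has); (11,7,has); added nodes 13, 14, 15, 16, 17, 18, 19; added edges (16,4,has); (16,13,has); (16,15,has); (17,5,has); (17,13,has); (17,14,has); (18,7,has); (18,14,has); (18,15,has); (19,13,has); (19,14,has); (19,15,has); result: nodes: 1:pt, 4:pt, 5:pt, 6:pt, 7:pt, 8:pt, 9:pt, 10:F, 12:F, 13:pt, 14:pt, 15:pt, 16:F, 17:F, 18:F, 19:F edges: (10,1,has); (10,5,has); (10,6,hask); (10,7,has); (12,1,has); (12,4,has); (12,7,has); (16,4,has); (16,13,has); (16,15,has); (17,5,has); (17,13,has); (17,14,has); (18,7,has); (18,14,has); (18,15,has); (19,13,has); (19,14,has); (19,15,has)
step 2: rule r1; match: 0->12, 1->1, 2->4, 3->7; deleted nodes 12; deleted edges (12,1,has); (12,4,has); (12,7,has); added nodes 20, 21, 22, 23, 24, 25, 26; added edges (23,1,has); (23,20,has); (23,22,has); (24,4,has); (24,20,has); (24,21,has); (25,7,has); (25,21,has); (25,22,has); (26,20,has); (26,21,has); (26,22,has); result: nodes: 1:pt, 4:pt, 5:pt, 6:pt, 7:pt, 8:pt, 9:pt, 10:F, 13:pt, 14:pt, 15:pt, 16:F, 17:F, 18:F, 19:F, 20:pt, 21:pt, 22:pt, 23:F, 24:F, 25:F, 26:F edges: (10,1,has); (10,5,has); (10,6,hask); (10,7,has); (16,4,has); (16,13,has); (16,15,has); (17,5,has); (17,13,has); (17,14,has); (18,7,has); (18,14,has); (18,15,has); (19,13,has); (19,14,has); (19,15,has); (23,1,has); (23,20,has); (23,22,has); (24,4,has); (24,20,has); (24,21,has); (25,7,has); (25,21,has); (25,22,has); (26,20,has); (26,21,has); (26,22,has)
final:
nodes: 1:pt, 4:pt, 5:pt, 6:pt, 7:pt, 8:pt, 9:pt, 10:F, 13:pt, 14:pt, 15:pt, 16:F, 17:F, 18:F, 19:F, 20:pt, 21:pt, 22:pt, 23:F, 24:F, 25:F, 26:F
edges: (10,1,has); (10,5,has); (10,6,hask); (10,7,has); (16,4,has); (16,13,has); (16,15,has); (17,5,has); (17,13,has); (17,14,has); (18,7,has); (18,14,has); (18,15,has); (19,13,has); (19,14,has); (19,15,has); (23,1,has); (23,20,has); (23,22,has); (24,4,has); (24,20,has); (24,21,has); (25,7,has); (25,21,has); (25,22,has); (26,20,has); (26,21,has); (26,22,has)


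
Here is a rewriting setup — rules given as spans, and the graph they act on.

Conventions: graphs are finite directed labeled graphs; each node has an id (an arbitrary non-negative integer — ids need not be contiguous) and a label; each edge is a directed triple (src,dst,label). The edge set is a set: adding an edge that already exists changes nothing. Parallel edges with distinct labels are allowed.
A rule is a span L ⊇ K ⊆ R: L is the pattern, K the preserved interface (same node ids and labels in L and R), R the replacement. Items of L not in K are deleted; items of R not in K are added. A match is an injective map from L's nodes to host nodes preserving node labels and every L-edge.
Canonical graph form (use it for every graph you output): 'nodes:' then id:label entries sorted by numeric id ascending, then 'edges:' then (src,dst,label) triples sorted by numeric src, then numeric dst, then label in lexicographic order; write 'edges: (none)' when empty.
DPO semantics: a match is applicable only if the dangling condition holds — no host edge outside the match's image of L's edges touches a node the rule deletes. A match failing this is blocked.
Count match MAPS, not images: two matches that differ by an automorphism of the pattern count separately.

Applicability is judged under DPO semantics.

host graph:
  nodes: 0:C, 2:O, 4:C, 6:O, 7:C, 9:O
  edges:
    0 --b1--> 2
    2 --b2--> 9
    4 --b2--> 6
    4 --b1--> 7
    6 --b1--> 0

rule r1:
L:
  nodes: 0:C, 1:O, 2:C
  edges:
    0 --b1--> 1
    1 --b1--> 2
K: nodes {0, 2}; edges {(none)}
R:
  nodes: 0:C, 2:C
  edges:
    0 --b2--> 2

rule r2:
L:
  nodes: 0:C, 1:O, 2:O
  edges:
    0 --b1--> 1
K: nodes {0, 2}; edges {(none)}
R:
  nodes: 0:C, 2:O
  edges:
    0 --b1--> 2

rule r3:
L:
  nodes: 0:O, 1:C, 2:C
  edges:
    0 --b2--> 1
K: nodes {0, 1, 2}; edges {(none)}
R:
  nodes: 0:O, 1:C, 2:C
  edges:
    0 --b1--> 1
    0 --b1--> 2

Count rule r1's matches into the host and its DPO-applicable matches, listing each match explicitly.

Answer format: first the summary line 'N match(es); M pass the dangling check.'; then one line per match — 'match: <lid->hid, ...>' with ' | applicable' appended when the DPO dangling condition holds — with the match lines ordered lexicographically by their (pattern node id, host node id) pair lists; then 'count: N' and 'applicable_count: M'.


0 match(es); 0 pass the dangling check.
count: 0
applicable_count: 0


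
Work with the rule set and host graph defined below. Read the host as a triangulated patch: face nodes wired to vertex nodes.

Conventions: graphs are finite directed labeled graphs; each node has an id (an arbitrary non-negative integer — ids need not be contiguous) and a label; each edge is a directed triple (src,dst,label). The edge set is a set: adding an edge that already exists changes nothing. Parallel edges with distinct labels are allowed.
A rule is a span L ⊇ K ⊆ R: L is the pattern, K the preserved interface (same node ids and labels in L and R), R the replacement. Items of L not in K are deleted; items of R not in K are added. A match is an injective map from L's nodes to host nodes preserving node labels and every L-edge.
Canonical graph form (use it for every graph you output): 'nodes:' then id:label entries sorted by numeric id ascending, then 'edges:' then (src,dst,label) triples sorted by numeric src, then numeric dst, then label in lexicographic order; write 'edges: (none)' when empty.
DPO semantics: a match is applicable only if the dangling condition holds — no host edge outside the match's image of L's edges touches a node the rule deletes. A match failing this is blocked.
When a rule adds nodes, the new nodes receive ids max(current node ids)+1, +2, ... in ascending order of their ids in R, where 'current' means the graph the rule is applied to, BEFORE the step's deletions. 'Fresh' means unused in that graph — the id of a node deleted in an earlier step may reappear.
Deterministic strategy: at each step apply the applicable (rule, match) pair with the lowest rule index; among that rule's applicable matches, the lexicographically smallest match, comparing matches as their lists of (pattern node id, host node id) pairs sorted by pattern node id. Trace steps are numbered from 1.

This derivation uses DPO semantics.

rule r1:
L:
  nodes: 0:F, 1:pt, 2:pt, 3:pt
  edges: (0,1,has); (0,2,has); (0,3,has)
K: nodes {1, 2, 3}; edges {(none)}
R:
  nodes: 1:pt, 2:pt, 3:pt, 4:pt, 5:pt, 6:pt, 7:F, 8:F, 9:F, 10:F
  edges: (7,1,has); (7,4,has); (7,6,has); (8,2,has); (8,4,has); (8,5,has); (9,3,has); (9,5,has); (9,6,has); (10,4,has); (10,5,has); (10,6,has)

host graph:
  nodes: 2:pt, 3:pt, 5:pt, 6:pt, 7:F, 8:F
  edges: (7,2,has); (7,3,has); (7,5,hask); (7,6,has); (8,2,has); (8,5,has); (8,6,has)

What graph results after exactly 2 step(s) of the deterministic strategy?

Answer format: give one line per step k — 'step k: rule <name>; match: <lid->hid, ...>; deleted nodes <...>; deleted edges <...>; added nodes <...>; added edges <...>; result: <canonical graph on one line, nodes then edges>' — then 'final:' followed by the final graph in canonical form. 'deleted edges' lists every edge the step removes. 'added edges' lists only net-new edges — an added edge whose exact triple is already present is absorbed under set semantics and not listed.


step 1: rule r1; match: 0->8, 1->2, 2->5, 3->6; deleted nodes 8; deleted edges (8,2,has); (8,5,has); (8,6,has); added nodes 9, 10, 11, 12, 13, 14, 15; added edges (12,2,has); (12,9,has); (12,11,has); (13,5,has); (13,9,has); (13,10,has); (14,6,has); (14,10,has); (14,11,has); (15,9,has); (15,10,has); (15,11,has); result: nodes: 2:pt, 3:pt, 5:pt, 6:pt, 7:F, 9:pt, 10:pt, 11:pt, 12:F, 13:F, 14:F, 15:F edges: (7,2,has); (7,3,has); (7,5,hask); (7,6,has); (12,2,has); (12,9,has); (12,11,has); (13,5,has); (13,9,has); (13,10,has); (14,6,has); (14,10,has); (14,11,has); (15,9,has); (15,10,has); (15,11,has)
step 2: rule r1; match: 0->12, 1->2, 2->9, 3->11; deleted nodes 12; deleted edges (12,2,has); (12,9,has); (12,11,has); added nodes 16, 17, 18, 19, 20, 21, 22; added edges (19,2,has); (19,16,has); (19,18,has); (20,9,has); (20,16,has); (20,17,has); (21,11,has); (21,17,has); (21,18,has); (22,16,has); (22,17,has); (22,18,has); result: nodes: 2:pt, 3:pt, 5:pt, 6:pt, 7:F, 9:pt, 10:pt, 11:pt, 13:F, 14:F, 15:F, 16:pt, 17:pt, 18:pt, 19:F, 20:F, 21:F, 22:F edges: (7,2,has); (7,3,has); (7,5,hask); (7,6,has); (13,5,has); (13,9,has); (13,10,has); (14,6,has); (14,10,has); (14,11,has); (15,9,has); (15,10,has); (15,11,has); (19,2,has); (19,16,has); (19,18,has); (20,9,has); (20,16,has); (20,17,has); (21,11,has); (21,17,has); (21,18,has); (22,16,has); (22,17,has); (22,18,has)
final:
nodes: 2:pt, 3:pt, 5:pt, 6:pt, 7:F, 9:pt, 10:pt, 11:pt, 13:F, 14:F, 15:F, 16:pt, 17:pt, 18:pt, 19:F, 20:F, 21:F, 22:F
edges: (7,2,has); (7,3,has); (7,5,hask); (7,6,has); (13,5,has); (13,9,has); (13,10,has); (14,6,has); (14,10,has); (14,11,has); (15,9,has); (15,10,has); (15,11,has); (19,2,has); (19,16,has); (19,18,has); (20,9,has); (20,16,has); (20,17,has); (21,11,has); (21,17,has); (21,18,has); (22,16,has); (22,17,has); (22,18,has)


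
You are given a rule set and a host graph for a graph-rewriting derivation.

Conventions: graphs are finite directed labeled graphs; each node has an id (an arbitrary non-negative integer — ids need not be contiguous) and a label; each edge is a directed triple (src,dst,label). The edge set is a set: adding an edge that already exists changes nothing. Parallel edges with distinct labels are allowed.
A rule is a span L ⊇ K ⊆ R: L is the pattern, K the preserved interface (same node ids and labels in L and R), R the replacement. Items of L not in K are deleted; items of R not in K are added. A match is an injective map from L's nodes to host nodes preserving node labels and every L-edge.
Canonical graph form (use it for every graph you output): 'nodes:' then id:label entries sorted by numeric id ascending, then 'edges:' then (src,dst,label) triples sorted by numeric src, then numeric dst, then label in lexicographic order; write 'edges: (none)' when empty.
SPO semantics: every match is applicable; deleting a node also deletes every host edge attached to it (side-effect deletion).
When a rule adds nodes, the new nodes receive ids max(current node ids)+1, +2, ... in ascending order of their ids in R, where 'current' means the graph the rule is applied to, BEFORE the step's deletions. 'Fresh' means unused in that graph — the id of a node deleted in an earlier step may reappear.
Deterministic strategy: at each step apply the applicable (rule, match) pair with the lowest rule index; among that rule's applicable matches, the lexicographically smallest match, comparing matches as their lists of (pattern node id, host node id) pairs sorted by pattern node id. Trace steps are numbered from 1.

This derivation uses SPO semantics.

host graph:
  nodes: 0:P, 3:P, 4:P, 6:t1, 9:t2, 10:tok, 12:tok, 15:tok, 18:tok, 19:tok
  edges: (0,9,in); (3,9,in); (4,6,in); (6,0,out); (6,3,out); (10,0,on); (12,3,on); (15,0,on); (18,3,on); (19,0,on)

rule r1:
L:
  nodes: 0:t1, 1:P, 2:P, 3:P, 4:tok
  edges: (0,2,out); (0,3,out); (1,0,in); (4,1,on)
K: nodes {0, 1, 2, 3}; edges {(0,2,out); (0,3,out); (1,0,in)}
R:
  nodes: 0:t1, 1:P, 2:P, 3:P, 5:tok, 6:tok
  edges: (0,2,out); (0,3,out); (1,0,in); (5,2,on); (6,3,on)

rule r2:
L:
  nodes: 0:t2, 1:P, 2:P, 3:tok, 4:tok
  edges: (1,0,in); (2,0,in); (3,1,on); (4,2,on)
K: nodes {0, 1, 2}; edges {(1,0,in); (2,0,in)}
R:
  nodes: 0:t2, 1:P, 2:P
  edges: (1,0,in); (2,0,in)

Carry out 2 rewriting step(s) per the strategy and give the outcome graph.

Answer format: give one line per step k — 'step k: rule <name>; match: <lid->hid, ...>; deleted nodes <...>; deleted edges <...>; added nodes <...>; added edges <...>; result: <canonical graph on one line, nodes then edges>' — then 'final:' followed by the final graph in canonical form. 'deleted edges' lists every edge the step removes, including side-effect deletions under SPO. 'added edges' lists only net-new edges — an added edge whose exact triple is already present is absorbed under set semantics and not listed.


step 1: rule r2; match: 0->9, 1->0, 2->3, 3->10, 4->12; deleted nodes 10, 12; deleted edges (10,0,on); (12,3,on); added nodes (none); added edges (none); result: nodes: 0:P, 3:P, 4:P, 6:t1, 9:t2, 15:tok, 18:tok, 19:tok edges: (0,9,in); (3,9,in); (4,6,in); (6,0,out); (6,3,out); (15,0,on); (18,3,on); (19,0,on)
step 2: rule r2; match: 0->9, 1->0, 2->3, 3->15, 4->18; deleted nodes 15, 18; deleted edges (15,0,on); (18,3,on); added nodes (none); added edges (none); result: nodes: 0:P, 3:P, 4:P, 6:t1, 9:t2, 19:tok edges: (0,9,in); (3,9,in); (4,6,in); (6,0,out); (6,3,out); (19,0,on)
final:
nodes: 0:P, 3:P, 4:P, 6:t1, 9:t2, 19:tok
edges: (0,9,in); (3,9,in); (4,6,in); (6,0,out); (6,3,out); (19,0,on)


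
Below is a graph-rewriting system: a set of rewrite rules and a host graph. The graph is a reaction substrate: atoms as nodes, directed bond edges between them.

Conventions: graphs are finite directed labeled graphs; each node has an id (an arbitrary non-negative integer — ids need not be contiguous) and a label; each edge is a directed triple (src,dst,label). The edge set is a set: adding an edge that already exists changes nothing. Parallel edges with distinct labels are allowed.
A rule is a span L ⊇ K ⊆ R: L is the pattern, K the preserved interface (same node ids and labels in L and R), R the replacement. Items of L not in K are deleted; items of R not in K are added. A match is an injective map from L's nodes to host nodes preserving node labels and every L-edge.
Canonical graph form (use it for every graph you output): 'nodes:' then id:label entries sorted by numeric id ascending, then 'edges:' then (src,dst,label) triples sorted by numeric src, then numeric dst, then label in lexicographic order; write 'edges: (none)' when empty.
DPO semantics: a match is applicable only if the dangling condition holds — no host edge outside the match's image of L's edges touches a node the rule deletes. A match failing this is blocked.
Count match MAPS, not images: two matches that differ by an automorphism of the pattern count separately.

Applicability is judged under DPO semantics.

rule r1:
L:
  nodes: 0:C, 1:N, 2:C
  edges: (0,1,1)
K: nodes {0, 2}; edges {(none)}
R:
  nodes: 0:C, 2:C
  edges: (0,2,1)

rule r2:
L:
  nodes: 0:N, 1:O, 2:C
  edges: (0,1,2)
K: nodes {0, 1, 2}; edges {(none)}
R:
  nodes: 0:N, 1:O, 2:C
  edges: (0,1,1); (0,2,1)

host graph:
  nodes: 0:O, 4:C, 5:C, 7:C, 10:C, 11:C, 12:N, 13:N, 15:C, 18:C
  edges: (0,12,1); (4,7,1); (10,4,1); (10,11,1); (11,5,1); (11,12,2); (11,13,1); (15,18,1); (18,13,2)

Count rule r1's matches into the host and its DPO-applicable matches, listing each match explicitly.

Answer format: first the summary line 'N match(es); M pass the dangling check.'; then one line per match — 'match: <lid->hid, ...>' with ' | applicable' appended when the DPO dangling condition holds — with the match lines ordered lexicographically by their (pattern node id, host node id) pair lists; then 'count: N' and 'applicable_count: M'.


6 match(es); 0 pass the dangling check.
match: 0->11, 1->13, 2->4
match: 0->11, 1->13, 2->5
match: 0->11, 1->13, 2->7
match: 0->11, 1->13, 2->10
match: 0->11, 1->13, 2->15
match: 0->11, 1->13, 2->18
count: 6
applicable_count: 0


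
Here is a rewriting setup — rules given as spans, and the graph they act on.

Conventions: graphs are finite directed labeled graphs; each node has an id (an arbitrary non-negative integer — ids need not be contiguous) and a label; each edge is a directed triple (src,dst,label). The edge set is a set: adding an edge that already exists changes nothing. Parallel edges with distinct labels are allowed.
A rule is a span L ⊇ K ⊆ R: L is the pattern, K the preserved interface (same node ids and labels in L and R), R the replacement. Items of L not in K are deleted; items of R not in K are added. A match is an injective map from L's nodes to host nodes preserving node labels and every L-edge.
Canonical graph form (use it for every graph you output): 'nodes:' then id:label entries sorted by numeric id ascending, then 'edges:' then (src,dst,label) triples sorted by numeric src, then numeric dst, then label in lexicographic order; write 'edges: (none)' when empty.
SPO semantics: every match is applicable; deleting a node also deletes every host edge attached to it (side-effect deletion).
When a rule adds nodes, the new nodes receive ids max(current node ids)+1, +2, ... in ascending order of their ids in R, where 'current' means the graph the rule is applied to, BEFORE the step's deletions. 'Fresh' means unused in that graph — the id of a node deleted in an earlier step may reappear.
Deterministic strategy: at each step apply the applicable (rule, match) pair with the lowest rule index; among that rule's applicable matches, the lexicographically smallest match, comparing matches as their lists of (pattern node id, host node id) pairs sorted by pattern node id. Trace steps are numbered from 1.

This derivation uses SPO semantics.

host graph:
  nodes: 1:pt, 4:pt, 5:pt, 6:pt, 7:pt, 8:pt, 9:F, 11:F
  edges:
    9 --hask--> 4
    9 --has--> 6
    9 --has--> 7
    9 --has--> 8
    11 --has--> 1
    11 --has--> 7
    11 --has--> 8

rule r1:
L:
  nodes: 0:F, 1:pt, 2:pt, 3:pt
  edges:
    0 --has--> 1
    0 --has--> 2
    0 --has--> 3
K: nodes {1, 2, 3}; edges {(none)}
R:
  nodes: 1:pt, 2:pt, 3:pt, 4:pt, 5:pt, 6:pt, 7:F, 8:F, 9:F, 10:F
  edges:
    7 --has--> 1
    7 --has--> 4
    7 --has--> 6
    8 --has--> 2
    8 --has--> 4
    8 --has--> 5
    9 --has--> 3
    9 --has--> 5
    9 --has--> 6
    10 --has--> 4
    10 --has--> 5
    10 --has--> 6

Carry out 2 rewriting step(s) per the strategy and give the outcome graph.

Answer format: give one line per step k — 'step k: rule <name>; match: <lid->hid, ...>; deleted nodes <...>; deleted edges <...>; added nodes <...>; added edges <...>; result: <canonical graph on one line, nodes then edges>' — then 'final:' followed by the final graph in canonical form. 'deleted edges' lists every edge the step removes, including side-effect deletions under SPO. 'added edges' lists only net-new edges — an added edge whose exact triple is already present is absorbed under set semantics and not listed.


step 1: rule r1; match: 0->9, 1->6, 2->7, 3->8; deleted nodes 9; deleted edges (9,4,hask); (9,6,has); (9,7,has); (9,8,has); added nodes 12, 13, 14, 15, 16, 17, 18; added edges (15,6,has); (15,12,has); (15,14,has); (16,7,has); (16,12,has); (16,13,has); (17,8,has); (17,13,has); (17,14,has); (18,12,has); (18,13,has); (18,14,has); result: nodes: 1:pt, 4:pt, 5:pt, 6:pt, 7:pt, 8:pt, 11:F, 12:pt, 13:pt, 14:pt, 15:F, 16:F, 17:F, 18:F edges: (11,1,has); (11,7,has); (11,8,has); (15,6,has); (15,12,has); (15,14,has); (16,7,has); (16,12,has); (16,13,has); (17,8,has); (17,13,has); (17,14,has); (18,12,has); (18,13,has); (18,14,has)
step 2: rule r1; match: 0->11, 1->1, 2->7, 3->8; deleted nodes 11; deleted edges (11,1,has); (11,7,has); (11,8,has); added nodes 19, 20, 21, 22, 23, 24, 25; added edges (22,1,has); (22,19,has); (22,21,has); (23,7,has); (23,19,has); (23,20,has); (24,8,has); (24,20,has); (24,21,has); (25,19,has); (25,20,has); (25,21,has); result: nodes: 1:pt, 4:pt, 5:pt, 6:pt, 7:pt, 8:pt, 12:pt, 13:pt, 14:pt, 15:F, 16:F, 17:F, 18:F, 19:pt, 20:pt, 21:pt, 22:F, 23:F, 24:F, 25:F edges: (15,6,has); (15,12,has); (15,14,has); (16,7,has); (16,12,has); (16,13,has); (17,8,has); (17,13,has); (17,14,has); (18,12,has); (18,13,has); (18,14,has); (22,1,has); (22,19,has); (22,21,has); (23,7,has); (23,19,has); (23,20,has); (24,8,has); (24,20,has); (24,21,has); (25,19,has); (25,20,has); (25,21,has)
final:
nodes: 1:pt, 4:pt, 5:pt, 6:pt, 7:pt, 8:pt, 12:pt, 13:pt, 14:pt, 15:F, 16:F, 17:F, 18:F, 19:pt, 20:pt, 21:pt, 22:F, 23:F, 24:F, 25:F
edges: (15,6,has); (15,12,has); (15,14,has); (16,7,has); (16,12,has); (16,13,has); (17,8,has); (17,13,has); (17,14,has); (18,12,has); (18,13,has); (18,14,has); (22,1,has); (22,19,has); (22,21,has); (23,7,has); (23,19,has); (23,20,has); (24,8,has); (24,20,has); (24,21,has); (25,19,has); (25,20,has); (25,21,has)
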